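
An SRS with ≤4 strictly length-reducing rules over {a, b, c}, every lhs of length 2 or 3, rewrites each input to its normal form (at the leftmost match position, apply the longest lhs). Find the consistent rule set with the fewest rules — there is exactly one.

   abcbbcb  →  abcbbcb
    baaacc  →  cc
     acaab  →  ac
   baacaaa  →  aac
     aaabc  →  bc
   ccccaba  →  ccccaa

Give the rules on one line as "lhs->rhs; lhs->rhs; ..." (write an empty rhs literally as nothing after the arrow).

aaa->; aab->; ba->a

  | abcbbcb
  | baaacc => aaacc => cc
  | acaab => ac
  | baacaaa => aacaaa => aac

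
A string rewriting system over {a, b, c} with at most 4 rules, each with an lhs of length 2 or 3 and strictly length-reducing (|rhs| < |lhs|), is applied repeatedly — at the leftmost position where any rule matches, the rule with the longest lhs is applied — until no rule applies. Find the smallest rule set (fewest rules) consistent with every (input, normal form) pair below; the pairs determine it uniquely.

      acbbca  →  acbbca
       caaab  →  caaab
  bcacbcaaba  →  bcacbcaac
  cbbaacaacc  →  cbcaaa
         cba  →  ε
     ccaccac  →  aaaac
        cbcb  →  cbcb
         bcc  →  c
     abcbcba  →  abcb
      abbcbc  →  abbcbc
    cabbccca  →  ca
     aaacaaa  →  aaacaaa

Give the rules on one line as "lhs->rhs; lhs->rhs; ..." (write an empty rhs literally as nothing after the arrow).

ba->c; baa->; cba->; cc->a

  | acbbca
  | caaab
  | bcacbcaaba => bcacbcaac
  | cbbaacaacc => cbcaacc => cbcaaa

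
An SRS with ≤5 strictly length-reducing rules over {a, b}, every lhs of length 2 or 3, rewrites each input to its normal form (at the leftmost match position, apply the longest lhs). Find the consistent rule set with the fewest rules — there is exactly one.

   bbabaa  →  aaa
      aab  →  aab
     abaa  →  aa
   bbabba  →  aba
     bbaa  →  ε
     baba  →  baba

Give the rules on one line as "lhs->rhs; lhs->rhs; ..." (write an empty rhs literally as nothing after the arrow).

  | bbabaa => bbbaa => aaa
  | aab
  | abaa => aa
  | bbabba => bbbba => aba

baa->a; bb->; bba->bb; bbb->a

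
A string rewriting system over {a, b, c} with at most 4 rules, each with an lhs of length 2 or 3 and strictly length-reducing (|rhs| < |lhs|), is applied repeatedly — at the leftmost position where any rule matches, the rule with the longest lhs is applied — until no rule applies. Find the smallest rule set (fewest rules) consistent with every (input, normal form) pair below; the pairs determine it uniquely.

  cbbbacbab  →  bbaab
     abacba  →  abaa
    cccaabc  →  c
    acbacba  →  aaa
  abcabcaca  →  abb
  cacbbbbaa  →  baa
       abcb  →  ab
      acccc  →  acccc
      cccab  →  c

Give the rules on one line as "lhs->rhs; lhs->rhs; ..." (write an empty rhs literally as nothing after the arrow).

  | cbbbacbab => bbacbab => bbaab
  | abacba => abaa
  | cccaabc => ccabc => cbc => c
  | acbacba => aacba => aaa

bbb->b; ca->; cb->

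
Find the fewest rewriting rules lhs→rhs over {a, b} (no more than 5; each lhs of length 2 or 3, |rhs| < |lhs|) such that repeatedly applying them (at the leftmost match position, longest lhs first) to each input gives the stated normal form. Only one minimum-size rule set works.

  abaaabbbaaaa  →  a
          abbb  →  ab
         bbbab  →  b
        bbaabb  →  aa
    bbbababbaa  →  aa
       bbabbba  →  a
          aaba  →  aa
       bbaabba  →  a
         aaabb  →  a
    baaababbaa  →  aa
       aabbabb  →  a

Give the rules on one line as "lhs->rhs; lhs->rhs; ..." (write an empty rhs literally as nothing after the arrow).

aaa->a; ba->; baa->ba; bb->

  | abaaabbbaaaa => abaabbbaaaa => ababbbaaaa => abbbaaaa => abaaaa => abaaa => abaa => aba => a
  | abbb => ab
  | bbbab => bab => b
  | bbaabb => aabb => aa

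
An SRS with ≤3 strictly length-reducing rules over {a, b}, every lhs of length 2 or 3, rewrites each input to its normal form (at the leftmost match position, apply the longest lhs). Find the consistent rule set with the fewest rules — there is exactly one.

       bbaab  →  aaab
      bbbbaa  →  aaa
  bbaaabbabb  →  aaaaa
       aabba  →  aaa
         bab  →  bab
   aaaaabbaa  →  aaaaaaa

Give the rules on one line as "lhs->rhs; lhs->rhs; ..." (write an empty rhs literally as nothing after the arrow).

  | bbaab => aaab
  | bbbbaa => abbaa => aaa
  | bbaaabbabb => aaaabbabb => aaaaabb => aaaaa
  | aabba => aaa

abb->a; bb->a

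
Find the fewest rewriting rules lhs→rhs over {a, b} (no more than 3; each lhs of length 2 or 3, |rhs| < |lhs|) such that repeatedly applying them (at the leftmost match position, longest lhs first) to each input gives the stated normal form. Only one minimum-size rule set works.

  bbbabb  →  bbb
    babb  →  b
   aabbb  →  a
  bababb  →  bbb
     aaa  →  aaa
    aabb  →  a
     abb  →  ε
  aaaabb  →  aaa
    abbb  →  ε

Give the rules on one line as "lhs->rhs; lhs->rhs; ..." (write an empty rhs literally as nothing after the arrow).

ab->; aba->; abb->ab

  | bbbabb => bbbab => bbb
  | babb => bab => b
  | aabbb => aabb => aab => a
  | bababb => bbb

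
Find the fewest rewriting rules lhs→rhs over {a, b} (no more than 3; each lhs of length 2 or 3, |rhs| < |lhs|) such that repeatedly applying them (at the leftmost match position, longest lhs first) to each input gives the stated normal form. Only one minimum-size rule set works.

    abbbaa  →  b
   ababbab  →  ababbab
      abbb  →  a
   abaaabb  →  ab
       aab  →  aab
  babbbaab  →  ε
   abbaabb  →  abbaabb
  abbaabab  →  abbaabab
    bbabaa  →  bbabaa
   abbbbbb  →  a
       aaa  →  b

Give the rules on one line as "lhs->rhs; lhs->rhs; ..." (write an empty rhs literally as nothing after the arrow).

  | abbbaa => aaa => b
  | ababbab
  | abbb => a
  | abaaabb => abbbb => ab

aaa->b; bbb->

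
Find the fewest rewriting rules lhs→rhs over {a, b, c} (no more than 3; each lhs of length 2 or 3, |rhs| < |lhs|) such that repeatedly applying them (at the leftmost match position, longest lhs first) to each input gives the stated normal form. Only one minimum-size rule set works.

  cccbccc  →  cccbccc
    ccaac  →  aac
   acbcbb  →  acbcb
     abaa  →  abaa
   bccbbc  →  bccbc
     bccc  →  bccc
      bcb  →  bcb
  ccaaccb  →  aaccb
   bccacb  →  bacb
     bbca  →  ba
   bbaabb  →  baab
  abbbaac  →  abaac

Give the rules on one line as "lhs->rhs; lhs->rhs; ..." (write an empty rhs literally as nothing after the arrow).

bb->b; ca->a

  | cccbccc
  | ccaac => caac => aac
  | acbcbb => acbcb
  | abaa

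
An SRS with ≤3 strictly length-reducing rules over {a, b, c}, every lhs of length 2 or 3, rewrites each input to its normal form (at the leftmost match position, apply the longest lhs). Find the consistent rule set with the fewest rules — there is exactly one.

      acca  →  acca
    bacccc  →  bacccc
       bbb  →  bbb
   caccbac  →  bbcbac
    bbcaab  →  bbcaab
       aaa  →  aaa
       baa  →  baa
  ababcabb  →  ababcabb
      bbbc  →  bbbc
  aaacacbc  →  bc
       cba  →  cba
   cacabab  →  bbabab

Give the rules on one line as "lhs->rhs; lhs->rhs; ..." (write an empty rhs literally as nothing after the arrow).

  | acca
  | bacccc
  | bbb
  | caccbac => bbcbac

aac->; cac->bb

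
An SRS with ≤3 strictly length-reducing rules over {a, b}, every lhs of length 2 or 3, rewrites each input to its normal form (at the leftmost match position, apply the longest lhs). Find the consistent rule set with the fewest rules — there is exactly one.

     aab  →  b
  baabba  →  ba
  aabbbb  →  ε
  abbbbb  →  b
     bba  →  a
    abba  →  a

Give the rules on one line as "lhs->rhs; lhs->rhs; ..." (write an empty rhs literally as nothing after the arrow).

  | aab => ab => b
  | baabba => babba => bbba => ba
  | aabbbb => abbbb => bbbb => bb => ε
  | abbbbb => bbbbb => bbb => b

ab->b; bb->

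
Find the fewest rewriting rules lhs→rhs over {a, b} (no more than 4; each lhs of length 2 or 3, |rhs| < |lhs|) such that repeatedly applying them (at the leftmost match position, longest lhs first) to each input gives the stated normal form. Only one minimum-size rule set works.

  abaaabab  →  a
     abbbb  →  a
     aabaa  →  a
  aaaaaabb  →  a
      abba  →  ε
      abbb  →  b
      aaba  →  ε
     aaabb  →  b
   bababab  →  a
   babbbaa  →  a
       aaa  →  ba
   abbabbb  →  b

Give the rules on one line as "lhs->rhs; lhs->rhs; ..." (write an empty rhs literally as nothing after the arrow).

aa->b; ab->b; bb->a; bba->

  | abaaabab => baaabab => bbabab => bab => bb => a
  | abbbb => bbbb => abb => bb => a
  | aabaa => bbaa => a
  | aaaaaabb => baaaabb => bbaabb => abb => bb => a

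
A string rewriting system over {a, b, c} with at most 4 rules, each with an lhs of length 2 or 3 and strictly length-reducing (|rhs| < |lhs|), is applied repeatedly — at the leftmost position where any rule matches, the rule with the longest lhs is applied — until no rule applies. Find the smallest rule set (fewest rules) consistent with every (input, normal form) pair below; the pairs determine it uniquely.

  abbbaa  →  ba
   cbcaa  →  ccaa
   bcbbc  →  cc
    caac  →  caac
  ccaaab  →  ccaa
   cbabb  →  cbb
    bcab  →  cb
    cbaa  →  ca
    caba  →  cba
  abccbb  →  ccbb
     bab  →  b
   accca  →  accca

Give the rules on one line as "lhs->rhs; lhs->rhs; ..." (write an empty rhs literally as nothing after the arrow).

ab->; baa->a; bc->c; cab->cb

  | abbbaa => bbaa => ba
  | cbcaa => ccaa
  | bcbbc => cbbc => cbc => cc
  | caac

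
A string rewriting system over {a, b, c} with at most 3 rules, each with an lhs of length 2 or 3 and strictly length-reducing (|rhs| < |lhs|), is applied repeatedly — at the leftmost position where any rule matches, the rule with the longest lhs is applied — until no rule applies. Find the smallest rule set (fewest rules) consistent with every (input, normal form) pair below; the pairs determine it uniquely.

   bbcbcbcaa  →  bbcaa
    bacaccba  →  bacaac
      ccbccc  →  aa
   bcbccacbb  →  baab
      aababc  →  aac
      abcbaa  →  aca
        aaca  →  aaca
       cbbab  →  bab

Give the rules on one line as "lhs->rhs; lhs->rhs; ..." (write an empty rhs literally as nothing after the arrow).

  | bbcbcbcaa => bbcbcaa => bbcaa
  | bacaccba => bacaaba => bacaac
  | ccbccc => abccc => abac => acc => aa
  | bcbccacbb => bccacbb => baacbb => baab

aba->ac; cb->; cc->a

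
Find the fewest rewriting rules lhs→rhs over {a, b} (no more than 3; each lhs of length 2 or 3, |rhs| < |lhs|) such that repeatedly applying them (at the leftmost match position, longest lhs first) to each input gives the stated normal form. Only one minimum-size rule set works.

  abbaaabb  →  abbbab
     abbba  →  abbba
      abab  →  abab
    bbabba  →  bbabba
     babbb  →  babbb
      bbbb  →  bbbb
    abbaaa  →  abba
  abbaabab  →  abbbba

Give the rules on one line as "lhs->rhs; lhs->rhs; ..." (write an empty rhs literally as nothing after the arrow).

aa->a; aab->ba

  | abbaaabb => abbaabb => abbbab
  | abbba
  | abab
  | bbabba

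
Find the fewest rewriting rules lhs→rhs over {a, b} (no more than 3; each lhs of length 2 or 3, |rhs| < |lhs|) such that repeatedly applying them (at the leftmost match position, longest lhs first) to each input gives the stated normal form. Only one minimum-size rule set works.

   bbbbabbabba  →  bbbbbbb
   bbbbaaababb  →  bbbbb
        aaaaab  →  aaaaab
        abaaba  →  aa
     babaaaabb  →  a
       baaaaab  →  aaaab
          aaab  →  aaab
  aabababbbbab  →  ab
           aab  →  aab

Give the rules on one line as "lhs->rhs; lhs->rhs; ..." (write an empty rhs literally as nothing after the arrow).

  | bbbbabbabba => bbbbbbabba => bbbbbbbba => bbbbbbb
  | bbbbaaababb => bbbaababb => bbababb => bbbabb => bbbbb
  | aaaaab
  | abaaba => aaba => aa

abb->; ba->; bab->bb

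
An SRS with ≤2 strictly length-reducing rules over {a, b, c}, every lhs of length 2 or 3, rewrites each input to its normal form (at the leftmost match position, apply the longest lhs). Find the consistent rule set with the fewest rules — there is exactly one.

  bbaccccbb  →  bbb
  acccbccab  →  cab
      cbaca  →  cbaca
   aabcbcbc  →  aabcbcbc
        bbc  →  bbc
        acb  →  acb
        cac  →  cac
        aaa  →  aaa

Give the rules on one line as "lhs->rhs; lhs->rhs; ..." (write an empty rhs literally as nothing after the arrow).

acc->; bcc->

  | bbaccccbb => bbccbb => bbb
  | acccbccab => cbccab => cab
  | cbaca
  | aabcbcbc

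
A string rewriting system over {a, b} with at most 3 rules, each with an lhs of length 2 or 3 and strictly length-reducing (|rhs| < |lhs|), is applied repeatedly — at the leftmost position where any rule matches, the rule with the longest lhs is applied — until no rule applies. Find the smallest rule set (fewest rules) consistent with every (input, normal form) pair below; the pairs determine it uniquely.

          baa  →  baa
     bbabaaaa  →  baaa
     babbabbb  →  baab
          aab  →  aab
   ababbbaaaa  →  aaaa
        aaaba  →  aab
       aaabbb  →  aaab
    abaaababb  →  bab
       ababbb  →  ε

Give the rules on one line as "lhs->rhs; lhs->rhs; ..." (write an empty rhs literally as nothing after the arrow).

aba->b; bb->

  | baa
  | bbabaaaa => abaaaa => baaa
  | babbabbb => baabbb => baab
  | aab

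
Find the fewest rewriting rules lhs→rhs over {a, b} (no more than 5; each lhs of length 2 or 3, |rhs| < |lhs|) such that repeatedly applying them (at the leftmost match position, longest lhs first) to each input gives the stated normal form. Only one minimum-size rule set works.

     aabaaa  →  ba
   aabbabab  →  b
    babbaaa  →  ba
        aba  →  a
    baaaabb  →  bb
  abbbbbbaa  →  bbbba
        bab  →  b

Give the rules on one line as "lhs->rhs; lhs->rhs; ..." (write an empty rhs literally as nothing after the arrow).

  | aabaaa => baaaa => baaa => baa => ba
  | aabbabab => bababab => babab => bab => b
  | babbaaa => baaa => baa => ba
  | aba => a

aa->a; aab->ba; ab->; abb->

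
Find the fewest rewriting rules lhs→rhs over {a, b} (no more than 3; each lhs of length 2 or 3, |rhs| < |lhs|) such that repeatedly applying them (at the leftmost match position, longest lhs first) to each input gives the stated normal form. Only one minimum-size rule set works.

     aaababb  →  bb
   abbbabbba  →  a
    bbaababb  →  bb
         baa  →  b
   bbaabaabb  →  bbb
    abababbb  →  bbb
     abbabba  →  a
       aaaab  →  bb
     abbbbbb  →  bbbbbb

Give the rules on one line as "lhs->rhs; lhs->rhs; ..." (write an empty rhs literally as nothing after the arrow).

aa->b; ab->b; ba->a

  | aaababb => bababb => ababb => babb => abb => bb
  | abbbabbba => bbbabbba => bbabbba => babbba => abbba => bbba => bba => ba => a
  | bbaababb => baababb => aababb => bbabb => babb => abb => bb
  | baa => aa => b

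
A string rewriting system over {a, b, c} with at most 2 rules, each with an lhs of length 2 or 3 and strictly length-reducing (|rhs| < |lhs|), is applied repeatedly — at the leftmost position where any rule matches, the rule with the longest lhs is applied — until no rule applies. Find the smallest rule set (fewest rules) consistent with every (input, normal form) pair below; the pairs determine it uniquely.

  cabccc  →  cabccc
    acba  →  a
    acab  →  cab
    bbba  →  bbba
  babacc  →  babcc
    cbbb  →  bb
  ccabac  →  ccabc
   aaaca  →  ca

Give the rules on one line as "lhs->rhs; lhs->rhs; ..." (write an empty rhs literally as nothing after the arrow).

ac->c; cb->

  | cabccc
  | acba => cba => a
  | acab => cab
  | bbba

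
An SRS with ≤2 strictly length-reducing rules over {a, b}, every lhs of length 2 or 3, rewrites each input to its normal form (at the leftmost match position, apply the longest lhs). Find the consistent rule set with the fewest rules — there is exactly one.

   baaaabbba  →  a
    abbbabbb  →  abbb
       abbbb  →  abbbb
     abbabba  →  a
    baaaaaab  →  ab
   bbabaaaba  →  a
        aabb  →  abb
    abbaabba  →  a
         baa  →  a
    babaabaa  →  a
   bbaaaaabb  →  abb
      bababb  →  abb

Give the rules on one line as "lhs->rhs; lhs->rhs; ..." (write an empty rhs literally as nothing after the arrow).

  | baaaabbba => aaaabbba => aaabbba => aabbba => abbba => abba => aba => aa => a
  | abbbabbb => abbabbb => ababbb => aabbb => abbb
  | abbbb
  | abbabba => ababba => aabba => abba => aba => aa => a

aa->a; ba->a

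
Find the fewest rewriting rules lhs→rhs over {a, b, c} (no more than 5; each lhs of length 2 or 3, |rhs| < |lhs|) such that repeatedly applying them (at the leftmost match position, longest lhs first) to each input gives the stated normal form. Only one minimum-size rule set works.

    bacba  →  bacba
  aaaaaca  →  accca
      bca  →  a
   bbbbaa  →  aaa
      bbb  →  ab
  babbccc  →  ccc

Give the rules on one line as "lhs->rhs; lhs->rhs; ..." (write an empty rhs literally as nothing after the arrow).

aac->cc; bb->a; bba->a; bc->

  | bacba
  | aaaaaca => aaacca => accca
  | bca => a
  | bbbbaa => abbaa => aaa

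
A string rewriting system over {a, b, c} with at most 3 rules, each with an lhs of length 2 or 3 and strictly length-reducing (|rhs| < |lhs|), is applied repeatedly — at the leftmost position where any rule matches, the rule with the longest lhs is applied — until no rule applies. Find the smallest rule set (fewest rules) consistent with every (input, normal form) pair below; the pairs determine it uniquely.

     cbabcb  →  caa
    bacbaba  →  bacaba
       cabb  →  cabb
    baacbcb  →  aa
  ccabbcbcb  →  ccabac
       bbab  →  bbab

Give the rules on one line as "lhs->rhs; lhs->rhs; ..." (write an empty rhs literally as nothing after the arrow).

aac->cb; bcb->a; cb->c

  | cbabcb => cabcb => caa
  | bacbaba => bacaba
  | cabb
  | baacbcb => bcbbcb => abcb => aa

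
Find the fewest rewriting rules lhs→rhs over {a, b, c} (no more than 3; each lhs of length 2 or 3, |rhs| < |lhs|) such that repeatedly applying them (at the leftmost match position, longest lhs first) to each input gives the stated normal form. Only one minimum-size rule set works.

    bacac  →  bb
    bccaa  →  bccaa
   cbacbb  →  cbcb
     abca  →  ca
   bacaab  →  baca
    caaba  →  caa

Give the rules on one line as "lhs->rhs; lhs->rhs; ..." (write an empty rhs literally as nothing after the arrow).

ab->; acb->c; cac->bb

  | bacac => babb => bb
  | bccaa
  | cbacbb => cbcb
  | abca => ca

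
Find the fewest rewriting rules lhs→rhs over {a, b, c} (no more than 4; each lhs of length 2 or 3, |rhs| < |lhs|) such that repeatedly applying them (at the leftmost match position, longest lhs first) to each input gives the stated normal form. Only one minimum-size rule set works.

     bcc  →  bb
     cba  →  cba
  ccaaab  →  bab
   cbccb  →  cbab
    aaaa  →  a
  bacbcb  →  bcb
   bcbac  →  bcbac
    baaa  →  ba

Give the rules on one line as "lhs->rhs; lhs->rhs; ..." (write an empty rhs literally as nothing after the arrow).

aa->a; acb->; cc->b; ccb->ab

  | bcc => bb
  | cba
  | ccaaab => baaab => baab => bab
  | cbccb => cbab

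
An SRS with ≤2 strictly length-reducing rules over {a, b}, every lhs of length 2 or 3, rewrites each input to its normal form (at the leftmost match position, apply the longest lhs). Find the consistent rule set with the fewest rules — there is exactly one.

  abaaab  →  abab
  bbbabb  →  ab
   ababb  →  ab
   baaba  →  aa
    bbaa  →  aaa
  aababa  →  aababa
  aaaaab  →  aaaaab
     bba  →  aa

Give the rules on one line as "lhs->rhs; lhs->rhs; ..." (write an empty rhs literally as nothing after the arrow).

  | abaaab => abab
  | bbbabb => ababb => abaa => ab
  | ababb => abaa => ab
  | baaba => bba => aa

baa->b; bb->a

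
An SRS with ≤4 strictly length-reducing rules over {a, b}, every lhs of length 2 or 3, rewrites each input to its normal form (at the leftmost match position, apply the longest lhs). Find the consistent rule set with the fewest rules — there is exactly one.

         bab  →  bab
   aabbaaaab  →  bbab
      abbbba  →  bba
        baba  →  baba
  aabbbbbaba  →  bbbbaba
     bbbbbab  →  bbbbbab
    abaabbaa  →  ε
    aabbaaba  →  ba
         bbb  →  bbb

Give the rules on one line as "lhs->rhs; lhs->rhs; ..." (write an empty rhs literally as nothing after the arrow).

  | bab
  | aabbaaaab => baaaab => bbab
  | abbbba => bba
  | baba

aa->; aaa->b; aab->; abb->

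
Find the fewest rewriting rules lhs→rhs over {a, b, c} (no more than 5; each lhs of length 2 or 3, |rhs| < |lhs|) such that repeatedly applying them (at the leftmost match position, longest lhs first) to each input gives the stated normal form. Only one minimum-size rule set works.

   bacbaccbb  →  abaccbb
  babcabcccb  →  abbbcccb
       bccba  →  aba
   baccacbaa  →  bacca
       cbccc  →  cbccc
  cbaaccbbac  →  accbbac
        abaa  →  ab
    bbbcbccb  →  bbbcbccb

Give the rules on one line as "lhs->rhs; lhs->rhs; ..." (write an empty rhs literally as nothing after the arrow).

  | bacbaccbb => baaaccbb => abaccbb
  | babcabcccb => baabbcccb => abbbcccb
  | bccba => bcaa => aba
  | baccacbaa => baccaaaa => baccaaa => baccaa => bacca

aa->a; baa->ab; bca->ab; cba->aa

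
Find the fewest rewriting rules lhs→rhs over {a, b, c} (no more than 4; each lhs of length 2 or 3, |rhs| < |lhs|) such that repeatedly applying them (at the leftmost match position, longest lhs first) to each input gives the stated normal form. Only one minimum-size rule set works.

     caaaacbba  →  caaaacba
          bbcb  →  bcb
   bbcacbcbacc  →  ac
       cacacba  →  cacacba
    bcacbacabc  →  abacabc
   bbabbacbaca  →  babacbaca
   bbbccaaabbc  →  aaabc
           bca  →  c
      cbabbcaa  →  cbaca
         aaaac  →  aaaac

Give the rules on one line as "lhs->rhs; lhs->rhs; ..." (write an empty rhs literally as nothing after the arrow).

  | caaaacbba => caaaacba
  | bbcb => bcb
  | bbcacbcbacc => bcacbcbacc => ccbcbacc => abcbacc => abcbaa => abca => ac
  | cacacba

baa->a; bb->b; bca->c; cc->a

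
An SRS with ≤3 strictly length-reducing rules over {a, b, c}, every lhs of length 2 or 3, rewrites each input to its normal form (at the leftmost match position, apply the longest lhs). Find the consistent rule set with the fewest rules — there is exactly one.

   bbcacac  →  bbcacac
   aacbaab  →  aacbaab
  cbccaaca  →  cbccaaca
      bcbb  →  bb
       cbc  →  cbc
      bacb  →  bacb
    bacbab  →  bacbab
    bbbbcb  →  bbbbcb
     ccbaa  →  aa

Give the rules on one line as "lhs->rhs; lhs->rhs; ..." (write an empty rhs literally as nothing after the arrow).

  | bbcacac
  | aacbaab
  | cbccaaca
  | bcbb => bb

cbb->b; ccb->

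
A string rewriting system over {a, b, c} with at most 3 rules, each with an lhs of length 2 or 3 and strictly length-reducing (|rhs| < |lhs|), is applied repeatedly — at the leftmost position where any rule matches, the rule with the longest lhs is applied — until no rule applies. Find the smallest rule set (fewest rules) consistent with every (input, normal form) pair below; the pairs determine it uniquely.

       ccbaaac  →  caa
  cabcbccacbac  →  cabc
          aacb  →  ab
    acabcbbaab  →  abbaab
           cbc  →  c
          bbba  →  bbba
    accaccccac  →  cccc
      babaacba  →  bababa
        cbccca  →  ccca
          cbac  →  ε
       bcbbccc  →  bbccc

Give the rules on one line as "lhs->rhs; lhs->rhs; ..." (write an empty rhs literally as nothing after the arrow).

  | ccbaaac => caaac => caa
  | cabcbccacbac => cabccacbac => cabccbac => cabcac => cabc
  | aacb => ab
  | acabcbbaab => abcbbaab => abbaab

ac->; cb->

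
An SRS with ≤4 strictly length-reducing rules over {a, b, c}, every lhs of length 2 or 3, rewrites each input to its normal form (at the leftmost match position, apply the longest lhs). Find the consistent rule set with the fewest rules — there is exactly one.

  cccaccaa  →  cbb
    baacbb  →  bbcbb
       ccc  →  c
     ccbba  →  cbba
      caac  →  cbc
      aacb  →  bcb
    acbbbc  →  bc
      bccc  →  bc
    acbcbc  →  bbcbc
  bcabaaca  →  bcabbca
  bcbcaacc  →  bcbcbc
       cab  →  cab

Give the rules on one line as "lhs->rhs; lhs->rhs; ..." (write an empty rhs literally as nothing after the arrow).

aa->b; acb->bb; bbb->; cc->c

  | cccaccaa => ccaccaa => caccaa => cacaa => cacb => cbb
  | baacbb => bbcbb
  | ccc => cc => c
  | ccbba => cbba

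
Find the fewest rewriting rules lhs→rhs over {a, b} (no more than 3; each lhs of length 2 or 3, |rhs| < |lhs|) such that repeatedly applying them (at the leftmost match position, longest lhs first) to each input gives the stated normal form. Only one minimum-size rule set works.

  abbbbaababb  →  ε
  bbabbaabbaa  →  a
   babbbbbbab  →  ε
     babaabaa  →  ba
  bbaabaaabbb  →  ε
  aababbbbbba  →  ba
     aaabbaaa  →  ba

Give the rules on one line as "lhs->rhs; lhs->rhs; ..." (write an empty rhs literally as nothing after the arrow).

  | abbbbaababb => bbbaababb => baababb => bababb => babb => bb => ε
  | bbabbaabbaa => abbaabbaa => baabbaa => babbaa => bbaa => aa => a
  | babbbbbbab => bbbbbbab => bbbbab => bbab => ab => ε
  | babaabaa => baabaa => babaa => baa => ba

aa->a; ab->; bb->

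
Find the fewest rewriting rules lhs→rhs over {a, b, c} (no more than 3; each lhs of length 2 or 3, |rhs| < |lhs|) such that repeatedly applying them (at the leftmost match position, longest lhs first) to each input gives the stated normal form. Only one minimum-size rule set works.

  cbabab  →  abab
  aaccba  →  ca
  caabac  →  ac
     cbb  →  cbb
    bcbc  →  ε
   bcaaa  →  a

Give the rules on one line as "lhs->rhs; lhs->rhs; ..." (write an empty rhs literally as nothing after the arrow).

aa->; bc->; cba->a

  | cbabab => abab
  | aaccba => ccba => ca
  | caabac => cbac => ac
  | cbb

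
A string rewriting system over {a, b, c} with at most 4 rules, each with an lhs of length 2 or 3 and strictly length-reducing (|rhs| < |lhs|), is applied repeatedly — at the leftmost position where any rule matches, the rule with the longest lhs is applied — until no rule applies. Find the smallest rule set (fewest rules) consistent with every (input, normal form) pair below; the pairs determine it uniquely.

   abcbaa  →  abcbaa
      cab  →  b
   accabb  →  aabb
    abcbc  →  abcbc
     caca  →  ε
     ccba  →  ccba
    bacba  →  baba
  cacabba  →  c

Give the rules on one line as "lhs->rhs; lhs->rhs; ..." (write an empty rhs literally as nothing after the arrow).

ac->a; bba->c; ca->

  | abcbaa
  | cab => b
  | accabb => acabb => aabb
  | abcbc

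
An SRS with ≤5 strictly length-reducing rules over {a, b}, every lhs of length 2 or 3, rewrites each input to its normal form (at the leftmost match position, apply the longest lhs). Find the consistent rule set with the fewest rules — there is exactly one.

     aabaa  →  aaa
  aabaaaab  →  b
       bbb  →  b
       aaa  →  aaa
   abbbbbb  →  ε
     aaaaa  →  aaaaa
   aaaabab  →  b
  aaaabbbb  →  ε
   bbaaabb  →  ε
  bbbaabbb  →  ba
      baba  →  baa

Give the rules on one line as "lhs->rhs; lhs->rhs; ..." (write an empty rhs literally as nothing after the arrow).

  | aabaa => aaa
  | aabaaaab => aaaaab => aaaab => aaab => aab => ab => b
  | bbb => b
  | aaa

ab->b; aba->a; bab->ba; bb->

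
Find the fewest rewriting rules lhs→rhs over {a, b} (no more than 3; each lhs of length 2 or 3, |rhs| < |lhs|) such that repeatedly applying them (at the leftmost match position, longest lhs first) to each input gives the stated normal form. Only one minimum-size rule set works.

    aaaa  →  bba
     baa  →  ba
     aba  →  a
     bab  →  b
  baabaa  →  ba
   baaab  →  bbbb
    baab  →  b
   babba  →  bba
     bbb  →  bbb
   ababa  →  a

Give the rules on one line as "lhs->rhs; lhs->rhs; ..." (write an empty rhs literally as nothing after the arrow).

  | aaaa => bba
  | baa => ba
  | aba => a
  | bab => b

aa->a; aaa->bb; ab->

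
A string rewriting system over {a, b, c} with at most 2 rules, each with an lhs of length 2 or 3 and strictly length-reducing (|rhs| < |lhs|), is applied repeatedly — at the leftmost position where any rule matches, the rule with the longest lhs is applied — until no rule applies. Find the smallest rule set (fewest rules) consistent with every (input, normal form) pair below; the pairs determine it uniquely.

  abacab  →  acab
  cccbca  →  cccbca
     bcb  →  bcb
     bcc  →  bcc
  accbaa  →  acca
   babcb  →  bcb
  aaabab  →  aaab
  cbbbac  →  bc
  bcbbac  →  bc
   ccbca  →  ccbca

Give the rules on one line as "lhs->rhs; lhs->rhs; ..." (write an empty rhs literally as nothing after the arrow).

  | abacab => acab
  | cccbca
  | bcb
  | bcc

ba->; cbb->b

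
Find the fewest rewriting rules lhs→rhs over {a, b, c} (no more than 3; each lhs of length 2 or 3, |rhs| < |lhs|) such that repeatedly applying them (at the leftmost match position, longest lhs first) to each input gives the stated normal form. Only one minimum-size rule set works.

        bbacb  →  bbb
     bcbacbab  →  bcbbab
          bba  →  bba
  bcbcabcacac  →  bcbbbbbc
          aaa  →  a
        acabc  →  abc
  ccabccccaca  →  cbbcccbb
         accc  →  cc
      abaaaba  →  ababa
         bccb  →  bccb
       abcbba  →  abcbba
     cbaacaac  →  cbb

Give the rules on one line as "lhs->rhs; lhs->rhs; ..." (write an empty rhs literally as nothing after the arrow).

aa->; ac->; ca->b

  | bbacb => bbb
  | bcbacbab => bcbbab
  | bba
  | bcbcabcacac => bcbbbcacac => bcbbbbcac => bcbbbbbc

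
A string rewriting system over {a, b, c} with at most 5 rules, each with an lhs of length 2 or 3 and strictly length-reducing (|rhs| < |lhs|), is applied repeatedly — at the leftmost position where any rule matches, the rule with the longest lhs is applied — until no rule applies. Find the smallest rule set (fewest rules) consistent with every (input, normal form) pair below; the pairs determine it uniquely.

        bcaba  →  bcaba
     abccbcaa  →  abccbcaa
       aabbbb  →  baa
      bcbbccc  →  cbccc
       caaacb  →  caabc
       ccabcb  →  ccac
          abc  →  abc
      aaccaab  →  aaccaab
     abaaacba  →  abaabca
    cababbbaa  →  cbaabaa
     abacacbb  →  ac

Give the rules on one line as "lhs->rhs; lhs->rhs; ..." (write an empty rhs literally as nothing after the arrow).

abb->ba; acb->bc; bac->; bcb->c

  | bcaba
  | abccbcaa
  | aabbbb => ababb => abba => baa
  | bcbbccc => cbccc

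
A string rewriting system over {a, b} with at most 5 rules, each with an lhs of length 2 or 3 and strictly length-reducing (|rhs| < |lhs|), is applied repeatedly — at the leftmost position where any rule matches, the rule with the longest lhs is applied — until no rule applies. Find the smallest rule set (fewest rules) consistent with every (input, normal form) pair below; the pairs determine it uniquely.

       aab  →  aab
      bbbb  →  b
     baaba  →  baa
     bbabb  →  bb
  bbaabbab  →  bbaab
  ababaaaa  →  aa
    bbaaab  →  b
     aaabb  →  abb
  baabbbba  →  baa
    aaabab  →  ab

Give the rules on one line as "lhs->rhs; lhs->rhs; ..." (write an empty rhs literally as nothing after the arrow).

  | aab
  | bbbb => b
  | baaba => baa
  | bbabb => bb

aaa->a; aba->a; bab->; bbb->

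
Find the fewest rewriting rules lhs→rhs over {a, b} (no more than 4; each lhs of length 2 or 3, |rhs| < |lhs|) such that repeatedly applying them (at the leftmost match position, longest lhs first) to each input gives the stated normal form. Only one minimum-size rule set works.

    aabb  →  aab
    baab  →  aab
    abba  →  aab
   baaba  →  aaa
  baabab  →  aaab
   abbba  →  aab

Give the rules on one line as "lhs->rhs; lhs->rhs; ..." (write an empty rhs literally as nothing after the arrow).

ba->a; bb->b; bba->ab

  | aabb => aab
  | baab => aab
  | abba => aab
  | baaba => aaba => aaa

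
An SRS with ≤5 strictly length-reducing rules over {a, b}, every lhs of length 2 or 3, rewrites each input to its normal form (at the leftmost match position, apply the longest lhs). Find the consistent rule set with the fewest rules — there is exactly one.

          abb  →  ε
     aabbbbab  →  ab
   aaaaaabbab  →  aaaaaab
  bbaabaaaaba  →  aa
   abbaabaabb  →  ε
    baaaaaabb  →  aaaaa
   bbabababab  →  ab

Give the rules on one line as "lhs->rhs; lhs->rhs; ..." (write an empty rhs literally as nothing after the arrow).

aba->bb; abb->; ba->a; bb->a

  | abb => ε
  | aabbbbab => abbab => ab
  | aaaaaabbab => aaaaaab
  | bbaabaaaaba => aaabaaaaba => aabbaaaba => aaaaba => aaabb => aa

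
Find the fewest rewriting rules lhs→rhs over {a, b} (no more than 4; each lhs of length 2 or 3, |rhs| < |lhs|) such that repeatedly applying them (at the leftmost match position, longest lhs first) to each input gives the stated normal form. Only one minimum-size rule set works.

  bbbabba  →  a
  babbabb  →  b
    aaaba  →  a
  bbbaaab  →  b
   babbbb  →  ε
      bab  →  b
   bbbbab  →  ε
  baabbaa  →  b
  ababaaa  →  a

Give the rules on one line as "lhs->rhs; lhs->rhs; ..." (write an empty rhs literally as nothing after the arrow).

  | bbbabba => babba => bba => a
  | babbabb => bbabb => abb => b
  | aaaba => aba => a
  | bbbaaab => baaab => bab => b

aa->; ab->; bb->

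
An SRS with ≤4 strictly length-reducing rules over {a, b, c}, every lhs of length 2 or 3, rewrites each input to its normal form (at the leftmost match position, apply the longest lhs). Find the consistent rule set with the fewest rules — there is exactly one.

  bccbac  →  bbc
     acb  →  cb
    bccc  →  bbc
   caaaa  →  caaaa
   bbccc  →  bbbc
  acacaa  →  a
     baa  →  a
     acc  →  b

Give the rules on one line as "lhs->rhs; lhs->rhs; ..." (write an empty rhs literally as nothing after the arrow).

ac->c; ba->; cc->b

  | bccbac => bbbac => bbc
  | acb => cb
  | bccc => bbc
  | caaaa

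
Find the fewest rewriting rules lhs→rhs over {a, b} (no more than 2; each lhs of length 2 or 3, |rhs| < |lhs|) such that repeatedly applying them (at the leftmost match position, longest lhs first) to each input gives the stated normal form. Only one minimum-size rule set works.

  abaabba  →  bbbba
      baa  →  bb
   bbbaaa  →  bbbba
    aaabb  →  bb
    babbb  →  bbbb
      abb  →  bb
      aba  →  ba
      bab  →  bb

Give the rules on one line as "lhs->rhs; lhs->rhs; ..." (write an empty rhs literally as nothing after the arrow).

  | abaabba => baabba => bbbba
  | baa => bb
  | bbbaaa => bbbba
  | aaabb => aabb => abb => bb

ab->b; baa->bb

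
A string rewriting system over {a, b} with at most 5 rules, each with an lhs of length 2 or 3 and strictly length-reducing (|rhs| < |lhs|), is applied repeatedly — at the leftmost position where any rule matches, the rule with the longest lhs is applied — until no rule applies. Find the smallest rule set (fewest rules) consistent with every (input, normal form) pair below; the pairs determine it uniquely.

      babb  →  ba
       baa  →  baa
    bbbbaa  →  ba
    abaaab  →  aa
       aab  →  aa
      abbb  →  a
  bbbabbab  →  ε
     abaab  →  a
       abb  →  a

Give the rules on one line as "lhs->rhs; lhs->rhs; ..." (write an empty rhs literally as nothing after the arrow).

ab->a; aba->; bb->; bba->b

  | babb => bab => ba
  | baa
  | bbbbaa => bbaa => ba
  | abaaab => aab => aa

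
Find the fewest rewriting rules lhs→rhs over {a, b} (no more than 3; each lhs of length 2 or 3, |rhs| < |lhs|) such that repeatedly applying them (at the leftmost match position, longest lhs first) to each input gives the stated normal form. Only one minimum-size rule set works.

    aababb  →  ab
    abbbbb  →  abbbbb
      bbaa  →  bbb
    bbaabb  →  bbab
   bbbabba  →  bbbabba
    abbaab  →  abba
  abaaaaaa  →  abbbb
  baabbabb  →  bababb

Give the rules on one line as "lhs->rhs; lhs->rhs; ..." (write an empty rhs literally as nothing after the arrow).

  | aababb => aabb => ab
  | abbbbb
  | bbaa => bbb
  | bbaabb => bbab

aa->b; aab->a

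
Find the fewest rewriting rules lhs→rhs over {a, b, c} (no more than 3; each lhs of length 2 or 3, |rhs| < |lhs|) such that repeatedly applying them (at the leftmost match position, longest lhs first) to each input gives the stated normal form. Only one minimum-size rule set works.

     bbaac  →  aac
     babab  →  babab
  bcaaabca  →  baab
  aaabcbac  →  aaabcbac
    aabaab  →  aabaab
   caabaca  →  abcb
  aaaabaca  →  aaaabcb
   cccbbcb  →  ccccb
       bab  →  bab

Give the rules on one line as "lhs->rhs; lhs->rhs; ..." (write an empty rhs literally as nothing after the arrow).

aca->cb; bb->; ca->

  | bbaac => aac
  | babab
  | bcaaabca => baabca => baab
  | aaabcbac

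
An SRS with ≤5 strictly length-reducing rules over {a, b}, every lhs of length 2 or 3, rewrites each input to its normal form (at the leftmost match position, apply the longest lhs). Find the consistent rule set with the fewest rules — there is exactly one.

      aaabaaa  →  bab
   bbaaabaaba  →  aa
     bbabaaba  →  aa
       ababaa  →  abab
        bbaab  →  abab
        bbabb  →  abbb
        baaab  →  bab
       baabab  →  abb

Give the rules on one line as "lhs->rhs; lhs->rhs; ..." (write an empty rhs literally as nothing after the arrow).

aaa->bb; aab->a; baa->b; bba->ab

  | aaabaaa => bbbaaa => babaa => bab
  | bbaaabaaba => abaabaaba => abbaaba => aababa => aaba => aa
  | bbabaaba => abbaaba => aababa => aaba => aa
  | ababaa => abab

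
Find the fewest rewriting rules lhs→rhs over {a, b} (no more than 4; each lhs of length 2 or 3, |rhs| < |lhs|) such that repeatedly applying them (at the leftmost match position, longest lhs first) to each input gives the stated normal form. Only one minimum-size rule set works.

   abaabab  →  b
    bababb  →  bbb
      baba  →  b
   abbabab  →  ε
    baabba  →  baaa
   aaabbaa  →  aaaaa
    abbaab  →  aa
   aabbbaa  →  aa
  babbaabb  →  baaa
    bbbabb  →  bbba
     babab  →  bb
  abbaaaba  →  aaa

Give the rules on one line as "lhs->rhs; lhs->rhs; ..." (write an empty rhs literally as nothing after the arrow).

  | abaabab => abab => b
  | bababb => bbb
  | baba => b
  | abbabab => aabab => ab => ε

ab->; aba->; abb->a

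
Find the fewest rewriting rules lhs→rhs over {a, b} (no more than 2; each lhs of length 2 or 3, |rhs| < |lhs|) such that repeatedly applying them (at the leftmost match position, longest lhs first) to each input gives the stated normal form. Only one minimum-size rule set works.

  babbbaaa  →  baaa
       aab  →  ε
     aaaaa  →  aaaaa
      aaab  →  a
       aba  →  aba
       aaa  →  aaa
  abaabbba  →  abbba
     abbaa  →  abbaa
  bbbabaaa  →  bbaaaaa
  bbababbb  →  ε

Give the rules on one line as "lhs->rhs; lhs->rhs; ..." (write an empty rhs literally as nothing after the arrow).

aab->; bab->aa

  | babbbaaa => aabbaaa => baaa
  | aab => ε
  | aaaaa
  | aaab => a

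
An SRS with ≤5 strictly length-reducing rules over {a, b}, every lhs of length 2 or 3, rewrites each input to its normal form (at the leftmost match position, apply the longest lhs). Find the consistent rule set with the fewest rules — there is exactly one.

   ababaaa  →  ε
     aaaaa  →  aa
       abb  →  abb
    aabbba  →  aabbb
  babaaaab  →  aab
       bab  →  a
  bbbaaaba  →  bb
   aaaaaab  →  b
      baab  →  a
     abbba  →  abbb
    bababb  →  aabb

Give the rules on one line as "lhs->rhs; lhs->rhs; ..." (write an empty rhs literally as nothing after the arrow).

aaa->; aba->a; ba->b; bab->a

  | ababaaa => abaaa => aaa => ε
  | aaaaa => aa
  | abb
  | aabbba => aabbb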